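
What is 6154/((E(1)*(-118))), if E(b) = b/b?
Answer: -3077/59 ≈ -52.153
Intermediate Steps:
E(b) = 1
6154/((E(1)*(-118))) = 6154/((1*(-118))) = 6154/(-118) = 6154*(-1/118) = -3077/59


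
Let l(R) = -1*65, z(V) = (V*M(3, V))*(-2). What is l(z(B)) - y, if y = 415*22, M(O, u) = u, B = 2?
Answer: -9195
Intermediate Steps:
z(V) = -2*V² (z(V) = (V*V)*(-2) = V²*(-2) = -2*V²)
y = 9130
l(R) = -65
l(z(B)) - y = -65 - 1*9130 = -65 - 9130 = -9195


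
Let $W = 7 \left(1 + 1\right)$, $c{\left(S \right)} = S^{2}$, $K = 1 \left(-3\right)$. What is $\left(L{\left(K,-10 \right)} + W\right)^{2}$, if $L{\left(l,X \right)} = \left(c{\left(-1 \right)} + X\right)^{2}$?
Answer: $9025$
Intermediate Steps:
$K = -3$
$L{\left(l,X \right)} = \left(1 + X\right)^{2}$ ($L{\left(l,X \right)} = \left(\left(-1\right)^{2} + X\right)^{2} = \left(1 + X\right)^{2}$)
$W = 14$ ($W = 7 \cdot 2 = 14$)
$\left(L{\left(K,-10 \right)} + W\right)^{2} = \left(\left(1 - 10\right)^{2} + 14\right)^{2} = \left(\left(-9\right)^{2} + 14\right)^{2} = \left(81 + 14\right)^{2} = 95^{2} = 9025$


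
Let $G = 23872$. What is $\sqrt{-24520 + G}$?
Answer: $18 i \sqrt{2} \approx 25.456 i$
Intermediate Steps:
$\sqrt{-24520 + G} = \sqrt{-24520 + 23872} = \sqrt{-648} = 18 i \sqrt{2}$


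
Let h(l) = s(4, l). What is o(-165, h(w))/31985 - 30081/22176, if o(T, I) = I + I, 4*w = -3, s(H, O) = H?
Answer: -320654459/236433120 ≈ -1.3562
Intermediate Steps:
w = -3/4 (w = (1/4)*(-3) = -3/4 ≈ -0.75000)
h(l) = 4
o(T, I) = 2*I
o(-165, h(w))/31985 - 30081/22176 = (2*4)/31985 - 30081/22176 = 8*(1/31985) - 30081*1/22176 = 8/31985 - 10027/7392 = -320654459/236433120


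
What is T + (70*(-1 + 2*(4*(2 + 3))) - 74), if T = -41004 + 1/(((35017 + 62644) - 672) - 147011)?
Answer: -1918243657/50022 ≈ -38348.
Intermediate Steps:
T = -2051102089/50022 (T = -41004 + 1/((97661 - 672) - 147011) = -41004 + 1/(96989 - 147011) = -41004 + 1/(-50022) = -41004 - 1/50022 = -2051102089/50022 ≈ -41004.)
T + (70*(-1 + 2*(4*(2 + 3))) - 74) = -2051102089/50022 + (70*(-1 + 2*(4*(2 + 3))) - 74) = -2051102089/50022 + (70*(-1 + 2*(4*5)) - 74) = -2051102089/50022 + (70*(-1 + 2*20) - 74) = -2051102089/50022 + (70*(-1 + 40) - 74) = -2051102089/50022 + (70*39 - 74) = -2051102089/50022 + (2730 - 74) = -2051102089/50022 + 2656 = -1918243657/50022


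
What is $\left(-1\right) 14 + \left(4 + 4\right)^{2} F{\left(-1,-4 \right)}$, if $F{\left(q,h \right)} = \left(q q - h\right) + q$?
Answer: $242$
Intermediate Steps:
$F{\left(q,h \right)} = q + q^{2} - h$ ($F{\left(q,h \right)} = \left(q^{2} - h\right) + q = q + q^{2} - h$)
$\left(-1\right) 14 + \left(4 + 4\right)^{2} F{\left(-1,-4 \right)} = \left(-1\right) 14 + \left(4 + 4\right)^{2} \left(-1 + \left(-1\right)^{2} - -4\right) = -14 + 8^{2} \left(-1 + 1 + 4\right) = -14 + 64 \cdot 4 = -14 + 256 = 242$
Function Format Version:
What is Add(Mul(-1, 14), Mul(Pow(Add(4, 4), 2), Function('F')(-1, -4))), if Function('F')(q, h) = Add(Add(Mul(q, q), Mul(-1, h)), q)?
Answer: 242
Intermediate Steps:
Function('F')(q, h) = Add(q, Pow(q, 2), Mul(-1, h)) (Function('F')(q, h) = Add(Add(Pow(q, 2), Mul(-1, h)), q) = Add(q, Pow(q, 2), Mul(-1, h)))
Add(Mul(-1, 14), Mul(Pow(Add(4, 4), 2), Function('F')(-1, -4))) = Add(Mul(-1, 14), Mul(Pow(Add(4, 4), 2), Add(-1, Pow(-1, 2), Mul(-1, -4)))) = Add(-14, Mul(Pow(8, 2), Add(-1, 1, 4))) = Add(-14, Mul(64, 4)) = Add(-14, 256) = 242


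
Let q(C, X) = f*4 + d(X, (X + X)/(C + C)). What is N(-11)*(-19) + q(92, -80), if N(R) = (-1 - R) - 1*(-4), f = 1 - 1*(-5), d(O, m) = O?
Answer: -322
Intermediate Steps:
f = 6 (f = 1 + 5 = 6)
N(R) = 3 - R (N(R) = (-1 - R) + 4 = 3 - R)
q(C, X) = 24 + X (q(C, X) = 6*4 + X = 24 + X)
N(-11)*(-19) + q(92, -80) = (3 - 1*(-11))*(-19) + (24 - 80) = (3 + 11)*(-19) - 56 = 14*(-19) - 56 = -266 - 56 = -322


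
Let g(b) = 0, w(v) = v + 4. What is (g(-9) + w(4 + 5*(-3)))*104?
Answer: -728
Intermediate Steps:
w(v) = 4 + v
(g(-9) + w(4 + 5*(-3)))*104 = (0 + (4 + (4 + 5*(-3))))*104 = (0 + (4 + (4 - 15)))*104 = (0 + (4 - 11))*104 = (0 - 7)*104 = -7*104 = -728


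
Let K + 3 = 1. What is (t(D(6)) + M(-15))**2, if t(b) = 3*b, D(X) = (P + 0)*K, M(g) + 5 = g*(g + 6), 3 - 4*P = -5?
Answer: 13924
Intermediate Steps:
P = 2 (P = 3/4 - 1/4*(-5) = 3/4 + 5/4 = 2)
M(g) = -5 + g*(6 + g) (M(g) = -5 + g*(g + 6) = -5 + g*(6 + g))
K = -2 (K = -3 + 1 = -2)
D(X) = -4 (D(X) = (2 + 0)*(-2) = 2*(-2) = -4)
(t(D(6)) + M(-15))**2 = (3*(-4) + (-5 + (-15)**2 + 6*(-15)))**2 = (-12 + (-5 + 225 - 90))**2 = (-12 + 130)**2 = 118**2 = 13924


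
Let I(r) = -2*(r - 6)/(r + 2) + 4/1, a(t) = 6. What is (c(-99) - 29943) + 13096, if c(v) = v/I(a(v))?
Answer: -67487/4 ≈ -16872.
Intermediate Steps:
I(r) = 4 - 2*(-6 + r)/(2 + r) (I(r) = -2*(-6 + r)/(2 + r) + 4*1 = -2*(-6 + r)/(2 + r) + 4 = 4 - 2*(-6 + r)/(2 + r))
c(v) = v/4 (c(v) = v/((2*(10 + 6)/(2 + 6))) = v/((2*16/8)) = v/((2*(⅛)*16)) = v/4)
(c(-99) - 29943) + 13096 = ((¼)*(-99) - 29943) + 13096 = (-99/4 - 29943) + 13096 = -119871/4 + 13096 = -67487/4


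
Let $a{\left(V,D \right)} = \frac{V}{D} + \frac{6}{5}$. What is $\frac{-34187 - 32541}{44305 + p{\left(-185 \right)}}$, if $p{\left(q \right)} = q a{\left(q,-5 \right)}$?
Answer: $- \frac{33364}{18619} \approx -1.7919$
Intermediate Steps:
$a{\left(V,D \right)} = \frac{6}{5} + \frac{V}{D}$ ($a{\left(V,D \right)} = \frac{V}{D} + 6 \cdot \frac{1}{5} = \frac{V}{D} + \frac{6}{5} = \frac{6}{5} + \frac{V}{D}$)
$p{\left(q \right)} = q \left(\frac{6}{5} - \frac{q}{5}\right)$ ($p{\left(q \right)} = q \left(\frac{6}{5} + \frac{q}{-5}\right) = q \left(\frac{6}{5} + q \left(- \frac{1}{5}\right)\right) = q \left(\frac{6}{5} - \frac{q}{5}\right)$)
$\frac{-34187 - 32541}{44305 + p{\left(-185 \right)}} = \frac{-34187 - 32541}{44305 + \frac{1}{5} \left(-185\right) \left(6 - -185\right)} = - \frac{66728}{44305 + \frac{1}{5} \left(-185\right) \left(6 + 185\right)} = - \frac{66728}{44305 + \frac{1}{5} \left(-185\right) 191} = - \frac{66728}{44305 - 7067} = - \frac{66728}{37238} = \left(-66728\right) \frac{1}{37238} = - \frac{33364}{18619}$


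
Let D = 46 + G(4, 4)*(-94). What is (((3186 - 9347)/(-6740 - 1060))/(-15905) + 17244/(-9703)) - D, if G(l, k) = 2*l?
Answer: 847704267585817/1203744477000 ≈ 704.22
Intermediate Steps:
D = -706 (D = 46 + (2*4)*(-94) = 46 + 8*(-94) = 46 - 752 = -706)
(((3186 - 9347)/(-6740 - 1060))/(-15905) + 17244/(-9703)) - D = (((3186 - 9347)/(-6740 - 1060))/(-15905) + 17244/(-9703)) - 1*(-706) = (-6161/(-7800)*(-1/15905) + 17244*(-1/9703)) + 706 = (-6161*(-1/7800)*(-1/15905) - 17244/9703) + 706 = ((6161/7800)*(-1/15905) - 17244/9703) + 706 = (-6161/124059000 - 17244/9703) + 706 = -2139333176183/1203744477000 + 706 = 847704267585817/1203744477000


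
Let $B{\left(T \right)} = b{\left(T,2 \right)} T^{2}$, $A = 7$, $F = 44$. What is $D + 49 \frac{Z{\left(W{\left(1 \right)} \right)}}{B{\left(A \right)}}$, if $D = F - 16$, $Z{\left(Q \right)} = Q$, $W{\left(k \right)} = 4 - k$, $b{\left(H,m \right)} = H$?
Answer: $\frac{199}{7} \approx 28.429$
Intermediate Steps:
$D = 28$ ($D = 44 - 16 = 28$)
$B{\left(T \right)} = T^{3}$ ($B{\left(T \right)} = T T^{2} = T^{3}$)
$D + 49 \frac{Z{\left(W{\left(1 \right)} \right)}}{B{\left(A \right)}} = 28 + 49 \frac{4 - 1}{7^{3}} = 28 + 49 \frac{4 - 1}{343} = 28 + 49 \cdot 3 \cdot \frac{1}{343} = 28 + 49 \cdot \frac{3}{343} = 28 + \frac{3}{7} = \frac{199}{7}$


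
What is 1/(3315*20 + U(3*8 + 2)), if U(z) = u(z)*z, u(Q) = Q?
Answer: 1/66976 ≈ 1.4931e-5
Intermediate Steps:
U(z) = z**2 (U(z) = z*z = z**2)
1/(3315*20 + U(3*8 + 2)) = 1/(3315*20 + (3*8 + 2)**2) = 1/(66300 + (24 + 2)**2) = 1/(66300 + 26**2) = 1/(66300 + 676) = 1/66976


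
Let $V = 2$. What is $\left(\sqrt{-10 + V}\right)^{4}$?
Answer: $64$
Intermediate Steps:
$\left(\sqrt{-10 + V}\right)^{4} = \left(\sqrt{-10 + 2}\right)^{4} = \left(\sqrt{-8}\right)^{4} = \left(2 i \sqrt{2}\right)^{4} = 64$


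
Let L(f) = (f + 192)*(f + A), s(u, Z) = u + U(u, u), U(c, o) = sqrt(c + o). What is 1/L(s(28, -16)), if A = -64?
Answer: -983/7493320 - 23*sqrt(14)/3746660 ≈ -0.00015415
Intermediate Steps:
s(u, Z) = u + sqrt(2)*sqrt(u) (s(u, Z) = u + sqrt(u + u) = u + sqrt(2*u) = u + sqrt(2)*sqrt(u))
L(f) = (-64 + f)*(192 + f) (L(f) = (f + 192)*(f - 64) = (192 + f)*(-64 + f) = (-64 + f)*(192 + f))
1/L(s(28, -16)) = 1/(-12288 + (28 + sqrt(2)*sqrt(28))**2 + 128*(28 + sqrt(2)*sqrt(28))) = 1/(-12288 + (28 + sqrt(2)*(2*sqrt(7)))**2 + 128*(28 + sqrt(2)*(2*sqrt(7)))) = 1/(-12288 + (28 + 2*sqrt(14))**2 + 128*(28 + 2*sqrt(14))) = 1/(-12288 + (28 + 2*sqrt(14))**2 + (3584 + 256*sqrt(14))) = 1/(-8704 + (28 + 2*sqrt(14))**2 + 256*sqrt(14))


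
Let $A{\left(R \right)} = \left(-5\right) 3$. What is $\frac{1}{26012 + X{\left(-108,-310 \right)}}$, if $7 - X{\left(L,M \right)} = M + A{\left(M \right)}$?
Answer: $\frac{1}{26344} \approx 3.7959 \cdot 10^{-5}$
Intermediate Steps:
$A{\left(R \right)} = -15$
$X{\left(L,M \right)} = 22 - M$ ($X{\left(L,M \right)} = 7 - \left(M - 15\right) = 7 - \left(-15 + M\right) = 22 - M$)
$\frac{1}{26012 + X{\left(-108,-310 \right)}} = \frac{1}{26012 + \left(22 - -310\right)} = \frac{1}{26012 + \left(22 + 310\right)} = \frac{1}{26012 + 332} = \frac{1}{26344}$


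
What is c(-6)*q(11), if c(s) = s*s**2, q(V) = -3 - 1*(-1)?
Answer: 432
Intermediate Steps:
q(V) = -2 (q(V) = -3 + 1 = -2)
c(s) = s**3
c(-6)*q(11) = (-6)**3*(-2) = -216*(-2) = 432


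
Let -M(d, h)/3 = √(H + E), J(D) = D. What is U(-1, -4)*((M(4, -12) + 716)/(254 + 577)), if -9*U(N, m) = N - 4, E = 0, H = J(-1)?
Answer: 3580/7479 - 5*I/2493 ≈ 0.47867 - 0.0020056*I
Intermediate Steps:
H = -1
U(N, m) = 4/9 - N/9 (U(N, m) = -(N - 4)/9 = -(-4 + N)/9 = 4/9 - N/9)
M(d, h) = -3*I (M(d, h) = -3*√(-1 + 0) = -3*I)
U(-1, -4)*((M(4, -12) + 716)/(254 + 577)) = (4/9 - ⅑*(-1))*((-3*I + 716)/(254 + 577)) = (4/9 + ⅑)*((716 - 3*I)/831) = 5*((716 - 3*I)*(1/831))/9 = 5*(716/831 - I/277)/9 = 3580/7479 - 5*I/2493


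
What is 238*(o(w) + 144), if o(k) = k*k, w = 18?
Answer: 111384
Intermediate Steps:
o(k) = k²
238*(o(w) + 144) = 238*(18² + 144) = 238*(324 + 144) = 238*468 = 111384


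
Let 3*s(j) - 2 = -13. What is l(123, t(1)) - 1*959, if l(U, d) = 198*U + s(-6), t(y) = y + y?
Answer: 70174/3 ≈ 23391.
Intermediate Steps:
t(y) = 2*y
s(j) = -11/3 (s(j) = ⅔ + (⅓)*(-13) = ⅔ - 13/3 = -11/3)
l(U, d) = -11/3 + 198*U (l(U, d) = 198*U - 11/3 = -11/3 + 198*U)
l(123, t(1)) - 1*959 = (-11/3 + 198*123) - 1*959 = (-11/3 + 24354) - 959 = 73051/3 - 959 = 70174/3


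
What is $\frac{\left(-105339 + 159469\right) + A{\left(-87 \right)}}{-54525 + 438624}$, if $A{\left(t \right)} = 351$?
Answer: $\frac{54481}{384099} \approx 0.14184$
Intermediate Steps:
$\frac{\left(-105339 + 159469\right) + A{\left(-87 \right)}}{-54525 + 438624} = \frac{\left(-105339 + 159469\right) + 351}{-54525 + 438624} = \frac{54130 + 351}{384099} = 54481 \cdot \frac{1}{384099} = \frac{54481}{384099}$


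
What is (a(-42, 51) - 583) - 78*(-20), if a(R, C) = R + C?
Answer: 986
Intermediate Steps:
a(R, C) = C + R
(a(-42, 51) - 583) - 78*(-20) = ((51 - 42) - 583) - 78*(-20) = (9 - 583) + 1560 = -574 + 1560 = 986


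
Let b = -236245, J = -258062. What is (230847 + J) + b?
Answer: -263460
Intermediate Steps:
(230847 + J) + b = (230847 - 258062) - 236245 = -27215 - 236245 = -263460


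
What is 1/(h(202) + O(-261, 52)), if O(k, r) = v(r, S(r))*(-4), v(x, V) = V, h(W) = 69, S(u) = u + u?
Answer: -1/347 ≈ -0.0028818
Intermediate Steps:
S(u) = 2*u
O(k, r) = -8*r (O(k, r) = (2*r)*(-4) = -8*r)
1/(h(202) + O(-261, 52)) = 1/(69 - 8*52) = 1/(69 - 416) = 1/(-347) = -1/347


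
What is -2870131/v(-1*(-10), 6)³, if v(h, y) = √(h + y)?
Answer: -2870131/64 ≈ -44846.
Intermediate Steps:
-2870131/v(-1*(-10), 6)³ = -2870131/(-1*(-10) + 6)^(3/2) = -2870131/(10 + 6)^(3/2) = -2870131/((√16)³) = -2870131/(4³) = -2870131/64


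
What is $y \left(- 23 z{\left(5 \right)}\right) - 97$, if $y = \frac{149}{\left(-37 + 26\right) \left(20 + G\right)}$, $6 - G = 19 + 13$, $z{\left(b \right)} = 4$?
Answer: $- \frac{10055}{33} \approx -304.7$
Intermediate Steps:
$G = -26$ ($G = 6 - \left(19 + 13\right) = 6 - 32 = -26$)
$y = \frac{149}{66}$ ($y = \frac{149}{\left(-37 + 26\right) \left(20 - 26\right)} = \frac{149}{\left(-11\right) \left(-6\right)} = \frac{149}{66} \approx 2.2576$)
$y \left(- 23 z{\left(5 \right)}\right) - 97 = \frac{149 \left(\left(-23\right) 4\right)}{66} - 97 = \frac{149}{66} \left(-92\right) - 97 = - \frac{6854}{33} - 97 = - \frac{10055}{33}$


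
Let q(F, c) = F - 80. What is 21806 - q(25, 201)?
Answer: 21861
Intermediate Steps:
q(F, c) = -80 + F
21806 - q(25, 201) = 21806 - (-80 + 25) = 21806 - 1*(-55) = 21806 + 55 = 21861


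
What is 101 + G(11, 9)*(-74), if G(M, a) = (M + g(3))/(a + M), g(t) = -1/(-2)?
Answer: 1169/20 ≈ 58.450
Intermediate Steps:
g(t) = ½ (g(t) = -1*(-½) = ½)
G(M, a) = (½ + M)/(M + a) (G(M, a) = (M + ½)/(a + M) = (½ + M)/(M + a))
101 + G(11, 9)*(-74) = 101 + ((½ + 11)/(11 + 9))*(-74) = 101 + ((23/2)/20)*(-74) = 101 + ((1/20)*(23/2))*(-74) = 101 + (23/40)*(-74) = 101 - 851/20 = 1169/20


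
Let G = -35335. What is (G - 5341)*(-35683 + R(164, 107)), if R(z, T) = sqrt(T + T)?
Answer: 1451441708 - 40676*sqrt(214) ≈ 1.4508e+9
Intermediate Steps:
R(z, T) = sqrt(2)*sqrt(T) (R(z, T) = sqrt(2*T) = sqrt(2)*sqrt(T))
(G - 5341)*(-35683 + R(164, 107)) = (-35335 - 5341)*(-35683 + sqrt(2)*sqrt(107)) = -40676*(-35683 + sqrt(214)) = 1451441708 - 40676*sqrt(214)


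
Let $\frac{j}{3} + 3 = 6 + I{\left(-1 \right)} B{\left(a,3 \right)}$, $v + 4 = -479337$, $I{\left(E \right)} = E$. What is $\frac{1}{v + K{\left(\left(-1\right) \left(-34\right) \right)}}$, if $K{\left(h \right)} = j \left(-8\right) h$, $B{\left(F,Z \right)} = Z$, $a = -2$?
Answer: $- \frac{1}{479341} \approx -2.0862 \cdot 10^{-6}$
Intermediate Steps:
$v = -479341$ ($v = -4 - 479337 = -479341$)
$j = 0$ ($j = -9 + 3 \left(6 - 3\right) = -9 + 3 \cdot 3 = -9 + 9 = 0$)
$K{\left(h \right)} = 0$ ($K{\left(h \right)} = 0 \left(-8\right) h = 0 h = 0$)
$\frac{1}{v + K{\left(\left(-1\right) \left(-34\right) \right)}} = \frac{1}{-479341 + 0} = \frac{1}{-479341} = - \frac{1}{479341}$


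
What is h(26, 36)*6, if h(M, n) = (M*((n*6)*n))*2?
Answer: 2426112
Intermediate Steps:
h(M, n) = 12*M*n**2 (h(M, n) = (M*((6*n)*n))*2 = (M*(6*n**2))*2 = (6*M*n**2)*2 = 12*M*n**2)
h(26, 36)*6 = (12*26*36**2)*6 = (12*26*1296)*6 = 404352*6 = 2426112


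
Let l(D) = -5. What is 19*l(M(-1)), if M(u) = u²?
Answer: -95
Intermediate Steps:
19*l(M(-1)) = 19*(-5) = -95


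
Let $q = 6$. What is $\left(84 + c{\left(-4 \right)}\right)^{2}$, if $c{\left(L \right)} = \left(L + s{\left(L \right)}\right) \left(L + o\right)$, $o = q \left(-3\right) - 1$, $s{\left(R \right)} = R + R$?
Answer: $129600$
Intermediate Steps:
$s{\left(R \right)} = 2 R$
$o = -19$ ($o = 6 \left(-3\right) - 1 = -18 - 1 = -19$)
$c{\left(L \right)} = 3 L \left(-19 + L\right)$ ($c{\left(L \right)} = \left(L + 2 L\right) \left(L - 19\right) = 3 L \left(-19 + L\right)$)
$\left(84 + c{\left(-4 \right)}\right)^{2} = \left(84 + 3 \left(-4\right) \left(-19 - 4\right)\right)^{2} = \left(84 + 3 \left(-4\right) \left(-23\right)\right)^{2} = \left(84 + 276\right)^{2} = 360^{2} = 129600$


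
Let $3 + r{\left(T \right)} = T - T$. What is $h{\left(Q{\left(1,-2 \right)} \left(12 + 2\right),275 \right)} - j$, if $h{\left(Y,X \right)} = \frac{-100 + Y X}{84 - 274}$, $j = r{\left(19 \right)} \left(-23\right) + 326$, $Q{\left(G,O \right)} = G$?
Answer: $- \frac{7880}{19} \approx -414.74$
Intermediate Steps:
$r{\left(T \right)} = -3$ ($r{\left(T \right)} = -3 + \left(T - T\right) = -3 + 0 = -3$)
$j = 395$ ($j = \left(-3\right) \left(-23\right) + 326 = 69 + 326 = 395$)
$h{\left(Y,X \right)} = \frac{10}{19} - \frac{X Y}{190}$ ($h{\left(Y,X \right)} = \frac{-100 + X Y}{-190} = \left(-100 + X Y\right) \left(- \frac{1}{190}\right) = \frac{10}{19} - \frac{X Y}{190}$)
$h{\left(Q{\left(1,-2 \right)} \left(12 + 2\right),275 \right)} - j = \left(\frac{10}{19} - \frac{55 \cdot 1 \left(12 + 2\right)}{38}\right) - 395 = \left(\frac{10}{19} - \frac{55 \cdot 1 \cdot 14}{38}\right) - 395 = \left(\frac{10}{19} - \frac{55}{38} \cdot 14\right) - 395 = \left(\frac{10}{19} - \frac{385}{19}\right) - 395 = - \frac{375}{19} - 395 = - \frac{7880}{19}$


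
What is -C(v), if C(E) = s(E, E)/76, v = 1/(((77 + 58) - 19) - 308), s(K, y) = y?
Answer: 1/14592 ≈ 6.8531e-5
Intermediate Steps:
v = -1/192 (v = 1/((135 - 19) - 308) = 1/(116 - 308) = 1/(-192) = -1/192 ≈ -0.0052083)
C(E) = E/76
-C(v) = -(-1)/(76*192) = -1*(-1/14592) = 1/14592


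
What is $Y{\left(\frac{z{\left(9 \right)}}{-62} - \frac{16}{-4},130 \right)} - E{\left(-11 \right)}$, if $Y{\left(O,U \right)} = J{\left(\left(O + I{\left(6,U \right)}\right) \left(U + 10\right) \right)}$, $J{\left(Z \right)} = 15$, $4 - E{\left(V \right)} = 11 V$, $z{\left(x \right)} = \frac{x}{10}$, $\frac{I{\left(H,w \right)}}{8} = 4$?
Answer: $-110$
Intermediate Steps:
$I{\left(H,w \right)} = 32$ ($I{\left(H,w \right)} = 8 \cdot 4 = 32$)
$z{\left(x \right)} = \frac{x}{10}$ ($z{\left(x \right)} = x \frac{1}{10} = \frac{x}{10}$)
$E{\left(V \right)} = 4 - 11 V$
$Y{\left(O,U \right)} = 15$
$Y{\left(\frac{z{\left(9 \right)}}{-62} - \frac{16}{-4},130 \right)} - E{\left(-11 \right)} = 15 - \left(4 - -121\right) = 15 - \left(4 + 121\right) = 15 - 125 = -110$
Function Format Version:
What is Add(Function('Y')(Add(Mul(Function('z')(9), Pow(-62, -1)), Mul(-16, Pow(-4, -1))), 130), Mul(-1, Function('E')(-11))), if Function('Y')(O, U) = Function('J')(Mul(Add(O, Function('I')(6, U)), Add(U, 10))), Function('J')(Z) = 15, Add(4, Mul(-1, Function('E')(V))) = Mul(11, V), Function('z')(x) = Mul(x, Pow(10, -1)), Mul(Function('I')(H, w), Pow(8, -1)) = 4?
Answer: -110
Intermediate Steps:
Function('I')(H, w) = 32 (Function('I')(H, w) = Mul(8, 4) = 32)
Function('z')(x) = Mul(Rational(1, 10), x) (Function('z')(x) = Mul(x, Rational(1, 10)) = Mul(Rational(1, 10), x))
Function('E')(V) = Add(4, Mul(-11, V)) (Function('E')(V) = Add(4, Mul(-1, Mul(11, V))) = Add(4, Mul(-11, V)))
Function('Y')(O, U) = 15
Add(Function('Y')(Add(Mul(Function('z')(9), Pow(-62, -1)), Mul(-16, Pow(-4, -1))), 130), Mul(-1, Function('E')(-11))) = Add(15, Mul(-1, Add(4, Mul(-11, -11)))) = Add(15, Mul(-1, Add(4, 121))) = Add(15, Mul(-1, 125)) = Add(15, -125) = -110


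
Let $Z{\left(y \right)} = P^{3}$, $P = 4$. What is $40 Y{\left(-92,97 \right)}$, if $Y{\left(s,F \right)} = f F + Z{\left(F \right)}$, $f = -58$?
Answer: $-222480$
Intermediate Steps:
$Z{\left(y \right)} = 64$ ($Z{\left(y \right)} = 4^{3} = 64$)
$Y{\left(s,F \right)} = 64 - 58 F$ ($Y{\left(s,F \right)} = - 58 F + 64 = 64 - 58 F$)
$40 Y{\left(-92,97 \right)} = 40 \left(64 - 5626\right) = 40 \left(-5562\right) = -222480$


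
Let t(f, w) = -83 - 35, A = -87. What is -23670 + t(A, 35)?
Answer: -23788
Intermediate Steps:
t(f, w) = -118
-23670 + t(A, 35) = -23670 - 118 = -23788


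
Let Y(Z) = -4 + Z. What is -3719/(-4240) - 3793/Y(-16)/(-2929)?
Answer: 2017767/2483792 ≈ 0.81237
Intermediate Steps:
-3719/(-4240) - 3793/Y(-16)/(-2929) = -3719/(-4240) - 3793/(-4 - 16)/(-2929) = -3719*(-1/4240) - 3793/(-20)*(-1/2929) = 3719/4240 - 3793*(-1/20)*(-1/2929) = 3719/4240 + (3793/20)*(-1/2929) = 3719/4240 - 3793/58580 = 2017767/2483792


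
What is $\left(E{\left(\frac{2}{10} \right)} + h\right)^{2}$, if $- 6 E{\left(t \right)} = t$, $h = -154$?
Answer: $\frac{21353641}{900} \approx 23726.0$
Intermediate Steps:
$E{\left(t \right)} = - \frac{t}{6}$
$\left(E{\left(\frac{2}{10} \right)} + h\right)^{2} = \left(- \frac{2 \cdot \frac{1}{10}}{6} - 154\right)^{2} = \left(\left(- \frac{1}{6}\right) \frac{1}{5} - 154\right)^{2} = \left(- \frac{1}{30} - 154\right)^{2} = \left(- \frac{4621}{30}\right)^{2} = \frac{21353641}{900}$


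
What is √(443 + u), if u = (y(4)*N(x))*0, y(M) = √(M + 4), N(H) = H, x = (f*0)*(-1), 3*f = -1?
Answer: √443 ≈ 21.048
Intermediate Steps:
f = -⅓ (f = (⅓)*(-1) = -⅓ ≈ -0.33333)
x = 0 (x = -⅓*0*(-1) = 0*(-1) = 0)
y(M) = √(4 + M)
u = 0 (u = (√(4 + 4)*0)*0 = (√8*0)*0 = ((2*√2)*0)*0 = 0*0 = 0)
√(443 + u) = √(443 + 0) = √443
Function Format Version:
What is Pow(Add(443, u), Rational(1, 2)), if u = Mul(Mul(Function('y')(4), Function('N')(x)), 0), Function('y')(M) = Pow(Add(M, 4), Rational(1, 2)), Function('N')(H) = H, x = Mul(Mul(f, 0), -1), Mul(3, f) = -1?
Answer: Pow(443, Rational(1, 2)) ≈ 21.048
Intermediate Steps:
f = Rational(-1, 3) (f = Mul(Rational(1, 3), -1) = Rational(-1, 3) ≈ -0.33333)
x = 0 (x = Mul(Mul(Rational(-1, 3), 0), -1) = Mul(0, -1) = 0)
Function('y')(M) = Pow(Add(4, M), Rational(1, 2))
u = 0 (u = Mul(Mul(Pow(Add(4, 4), Rational(1, 2)), 0), 0) = Mul(Mul(Pow(8, Rational(1, 2)), 0), 0) = Mul(Mul(Mul(2, Pow(2, Rational(1, 2))), 0), 0) = Mul(0, 0) = 0)
Pow(Add(443, u), Rational(1, 2)) = Pow(Add(443, 0), Rational(1, 2)) = Pow(443, Rational(1, 2))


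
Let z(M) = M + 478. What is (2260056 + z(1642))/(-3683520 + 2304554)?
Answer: -1131088/689483 ≈ -1.6405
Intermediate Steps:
z(M) = 478 + M
(2260056 + z(1642))/(-3683520 + 2304554) = (2260056 + (478 + 1642))/(-3683520 + 2304554) = (2260056 + 2120)/(-1378966) = 2262176*(-1/1378966) = -1131088/689483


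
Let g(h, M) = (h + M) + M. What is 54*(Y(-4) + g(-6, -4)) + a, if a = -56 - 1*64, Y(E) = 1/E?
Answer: -1779/2 ≈ -889.50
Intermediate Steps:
g(h, M) = h + 2*M (g(h, M) = (M + h) + M = h + 2*M)
a = -120 (a = -56 - 64 = -120)
54*(Y(-4) + g(-6, -4)) + a = 54*(1/(-4) + (-6 + 2*(-4))) - 120 = 54*(-¼ + (-6 - 8)) - 120 = 54*(-¼ - 14) - 120 = 54*(-57/4) - 120 = -1539/2 - 120 = -1779/2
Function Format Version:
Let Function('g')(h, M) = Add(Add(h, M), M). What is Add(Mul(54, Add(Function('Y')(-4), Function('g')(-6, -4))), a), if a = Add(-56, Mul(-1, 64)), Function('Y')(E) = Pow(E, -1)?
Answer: Rational(-1779, 2) ≈ -889.50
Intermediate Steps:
Function('g')(h, M) = Add(h, Mul(2, M)) (Function('g')(h, M) = Add(Add(M, h), M) = Add(h, Mul(2, M)))
a = -120 (a = Add(-56, -64) = -120)
Add(Mul(54, Add(Function('Y')(-4), Function('g')(-6, -4))), a) = Add(Mul(54, Add(Pow(-4, -1), Add(-6, Mul(2, -4)))), -120) = Add(Mul(54, Add(Rational(-1, 4), Add(-6, -8))), -120) = Add(Mul(54, Add(Rational(-1, 4), -14)), -120) = Add(Mul(54, Rational(-57, 4)), -120) = Add(Rational(-1539, 2), -120) = Rational(-1779, 2)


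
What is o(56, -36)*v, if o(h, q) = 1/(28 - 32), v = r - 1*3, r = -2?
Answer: 5/4 ≈ 1.2500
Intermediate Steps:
v = -5 (v = -2 - 1*3 = -2 - 3 = -5)
o(h, q) = -¼ (o(h, q) = 1/(-4) = -¼)
o(56, -36)*v = -¼*(-5) = 5/4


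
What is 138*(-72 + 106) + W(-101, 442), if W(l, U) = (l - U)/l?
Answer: 474435/101 ≈ 4697.4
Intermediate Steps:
W(l, U) = (l - U)/l
138*(-72 + 106) + W(-101, 442) = 138*(-72 + 106) + (-101 - 1*442)/(-101) = 138*34 - (-101 - 442)/101 = 4692 - 1/101*(-543) = 4692 + 543/101 = 474435/101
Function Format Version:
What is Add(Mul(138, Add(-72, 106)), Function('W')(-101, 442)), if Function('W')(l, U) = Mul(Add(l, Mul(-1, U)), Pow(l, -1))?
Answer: Rational(474435, 101) ≈ 4697.4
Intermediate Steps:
Function('W')(l, U) = Mul(Pow(l, -1), Add(l, Mul(-1, U)))
Add(Mul(138, Add(-72, 106)), Function('W')(-101, 442)) = Add(Mul(138, Add(-72, 106)), Mul(Pow(-101, -1), Add(-101, Mul(-1, 442)))) = Add(Mul(138, 34), Mul(Rational(-1, 101), Add(-101, -442))) = Add(4692, Mul(Rational(-1, 101), -543)) = Add(4692, Rational(543, 101)) = Rational(474435, 101)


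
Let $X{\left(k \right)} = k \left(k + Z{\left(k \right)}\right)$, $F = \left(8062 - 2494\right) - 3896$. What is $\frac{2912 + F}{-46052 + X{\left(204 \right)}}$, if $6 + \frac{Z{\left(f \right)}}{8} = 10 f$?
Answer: $\frac{1146}{828763} \approx 0.0013828$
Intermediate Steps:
$Z{\left(f \right)} = -48 + 80 f$ ($Z{\left(f \right)} = -48 + 8 \cdot 10 f = -48 + 80 f$)
$F = 1672$ ($F = \left(8062 - 2494\right) - 3896 = 5568 - 3896 = 1672$)
$X{\left(k \right)} = k \left(-48 + 81 k\right)$ ($X{\left(k \right)} = k \left(k + \left(-48 + 80 k\right)\right) = k \left(-48 + 81 k\right)$)
$\frac{2912 + F}{-46052 + X{\left(204 \right)}} = \frac{2912 + 1672}{-46052 + 3 \cdot 204 \left(-16 + 27 \cdot 204\right)} = \frac{4584}{-46052 + 3 \cdot 204 \left(-16 + 5508\right)} = \frac{4584}{-46052 + 3 \cdot 204 \cdot 5492} = \frac{4584}{-46052 + 3361104} = \frac{4584}{3315052} = 4584 \cdot \frac{1}{3315052} = \frac{1146}{828763}$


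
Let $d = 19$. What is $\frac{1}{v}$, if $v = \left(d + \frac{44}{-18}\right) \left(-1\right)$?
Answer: $- \frac{9}{149} \approx -0.060403$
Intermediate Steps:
$v = - \frac{149}{9}$ ($v = \left(19 + \frac{44}{-18}\right) \left(-1\right) = \left(19 + 44 \left(- \frac{1}{18}\right)\right) \left(-1\right) = \left(19 - \frac{22}{9}\right) \left(-1\right) = \frac{149}{9} \left(-1\right) = - \frac{149}{9} \approx -16.556$)
$\frac{1}{v} = \frac{1}{- \frac{149}{9}} = - \frac{9}{149}$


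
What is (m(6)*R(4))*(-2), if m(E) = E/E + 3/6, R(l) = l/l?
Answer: -3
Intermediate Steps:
R(l) = 1
m(E) = 3/2 (m(E) = 1 + 3*(1/6) = 1 + 1/2 = 3/2)
(m(6)*R(4))*(-2) = ((3/2)*1)*(-2) = (3/2)*(-2) = -3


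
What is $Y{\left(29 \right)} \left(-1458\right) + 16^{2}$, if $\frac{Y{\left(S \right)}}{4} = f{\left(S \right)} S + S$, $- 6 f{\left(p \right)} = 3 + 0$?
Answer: $-84308$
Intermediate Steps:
$f{\left(p \right)} = - \frac{1}{2}$ ($f{\left(p \right)} = - \frac{3 + 0}{6} = \left(- \frac{1}{6}\right) 3 = - \frac{1}{2}$)
$Y{\left(S \right)} = 2 S$ ($Y{\left(S \right)} = 4 \left(- \frac{S}{2} + S\right) = 4 \frac{S}{2} = 2 S$)
$Y{\left(29 \right)} \left(-1458\right) + 16^{2} = 2 \cdot 29 \left(-1458\right) + 16^{2} = 58 \left(-1458\right) + 256 = -84564 + 256 = -84308$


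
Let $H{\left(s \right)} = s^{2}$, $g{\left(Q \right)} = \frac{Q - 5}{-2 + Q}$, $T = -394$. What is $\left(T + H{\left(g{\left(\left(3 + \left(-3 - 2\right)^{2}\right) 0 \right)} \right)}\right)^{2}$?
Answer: $\frac{2405601}{16} \approx 1.5035 \cdot 10^{5}$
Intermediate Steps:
$g{\left(Q \right)} = \frac{-5 + Q}{-2 + Q}$
$\left(T + H{\left(g{\left(\left(3 + \left(-3 - 2\right)^{2}\right) 0 \right)} \right)}\right)^{2} = \left(-394 + \left(\frac{-5 + \left(3 + \left(-3 - 2\right)^{2}\right) 0}{-2 + \left(3 + \left(-3 - 2\right)^{2}\right) 0}\right)^{2}\right)^{2} = \left(-394 + \left(\frac{-5 + \left(3 + \left(-5\right)^{2}\right) 0}{-2 + \left(3 + \left(-5\right)^{2}\right) 0}\right)^{2}\right)^{2} = \left(-394 + \left(\frac{-5 + \left(3 + 25\right) 0}{-2 + \left(3 + 25\right) 0}\right)^{2}\right)^{2} = \left(-394 + \left(\frac{-5 + 28 \cdot 0}{-2 + 28 \cdot 0}\right)^{2}\right)^{2} = \left(-394 + \left(\frac{-5 + 0}{-2 + 0}\right)^{2}\right)^{2} = \left(-394 + \left(\frac{1}{-2} \left(-5\right)\right)^{2}\right)^{2} = \left(-394 + \left(\left(- \frac{1}{2}\right) \left(-5\right)\right)^{2}\right)^{2} = \left(-394 + \left(\frac{5}{2}\right)^{2}\right)^{2} = \left(-394 + \frac{25}{4}\right)^{2} = \left(- \frac{1551}{4}\right)^{2} = \frac{2405601}{16}$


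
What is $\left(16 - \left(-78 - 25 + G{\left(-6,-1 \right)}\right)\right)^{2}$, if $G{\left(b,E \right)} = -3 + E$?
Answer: $15129$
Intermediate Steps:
$\left(16 - \left(-78 - 25 + G{\left(-6,-1 \right)}\right)\right)^{2} = \left(16 + \left(78 - \left(\left(-3 - 1\right) - 25\right)\right)\right)^{2} = \left(16 + \left(78 - \left(-4 - 25\right)\right)\right)^{2} = \left(16 + \left(78 - -29\right)\right)^{2} = \left(16 + \left(78 + 29\right)\right)^{2} = \left(16 + 107\right)^{2} = 123^{2} = 15129$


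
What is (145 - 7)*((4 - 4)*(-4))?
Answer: 0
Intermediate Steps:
(145 - 7)*((4 - 4)*(-4)) = 138*(0*(-4)) = 138*0 = 0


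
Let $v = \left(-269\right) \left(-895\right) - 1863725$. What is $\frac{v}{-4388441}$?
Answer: $\frac{1622970}{4388441} \approx 0.36983$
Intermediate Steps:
$v = -1622970$ ($v = 240755 - 1863725 = -1622970$)
$\frac{v}{-4388441} = - \frac{1622970}{-4388441} = \left(-1622970\right) \left(- \frac{1}{4388441}\right) = \frac{1622970}{4388441}$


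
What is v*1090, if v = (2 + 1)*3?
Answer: 9810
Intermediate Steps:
v = 9 (v = 3*3 = 9)
v*1090 = 9*1090 = 9810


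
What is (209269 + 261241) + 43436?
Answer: 513946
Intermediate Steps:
(209269 + 261241) + 43436 = 470510 + 43436 = 513946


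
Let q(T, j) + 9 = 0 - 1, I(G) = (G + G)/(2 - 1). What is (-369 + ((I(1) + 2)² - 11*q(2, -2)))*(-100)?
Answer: 24300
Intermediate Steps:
I(G) = 2*G (I(G) = (2*G)/1 = (2*G)*1 = 2*G)
q(T, j) = -10 (q(T, j) = -9 + (0 - 1) = -9 - 1 = -10)
(-369 + ((I(1) + 2)² - 11*q(2, -2)))*(-100) = (-369 + ((2*1 + 2)² - 11*(-10)))*(-100) = (-369 + ((2 + 2)² + 110))*(-100) = (-369 + (4² + 110))*(-100) = (-369 + (16 + 110))*(-100) = (-369 + 126)*(-100) = -243*(-100) = 24300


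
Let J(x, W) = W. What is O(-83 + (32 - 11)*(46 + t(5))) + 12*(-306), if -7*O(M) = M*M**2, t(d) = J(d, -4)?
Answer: -510108103/7 ≈ -7.2873e+7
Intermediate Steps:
t(d) = -4
O(M) = -M**3/7 (O(M) = -M*M**2/7 = -M**3/7)
O(-83 + (32 - 11)*(46 + t(5))) + 12*(-306) = -(-83 + (32 - 11)*(46 - 4))**3/7 + 12*(-306) = -(-83 + 21*42)**3/7 - 3672 = -(-83 + 882)**3/7 - 3672 = -1/7*799**3 - 3672 = -1/7*510082399 - 3672 = -510082399/7 - 3672 = -510108103/7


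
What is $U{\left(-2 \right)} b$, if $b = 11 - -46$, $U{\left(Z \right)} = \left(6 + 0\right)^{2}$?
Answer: $2052$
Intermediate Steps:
$U{\left(Z \right)} = 36$ ($U{\left(Z \right)} = 6^{2} = 36$)
$b = 57$ ($b = 11 + 46 = 57$)
$U{\left(-2 \right)} b = 36 \cdot 57 = 2052$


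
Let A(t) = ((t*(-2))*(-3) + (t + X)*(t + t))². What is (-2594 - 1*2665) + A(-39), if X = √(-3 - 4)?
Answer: 7837017 - 438048*I*√7 ≈ 7.837e+6 - 1.159e+6*I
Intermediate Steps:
X = I*√7 (X = √(-7) = I*√7 ≈ 2.6458*I)
A(t) = (6*t + 2*t*(t + I*√7))² (A(t) = ((t*(-2))*(-3) + (t + I*√7)*(t + t))² = (-2*t*(-3) + (t + I*√7)*(2*t))² = (6*t + 2*t*(t + I*√7))²)
(-2594 - 1*2665) + A(-39) = (-2594 - 1*2665) + 4*(-39)²*(3 - 39 + I*√7)² = (-2594 - 2665) + 4*1521*(-36 + I*√7)² = -5259 + 6084*(-36 + I*√7)²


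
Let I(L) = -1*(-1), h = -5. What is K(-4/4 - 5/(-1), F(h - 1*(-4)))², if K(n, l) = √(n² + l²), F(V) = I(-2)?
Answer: 17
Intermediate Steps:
I(L) = 1
F(V) = 1
K(n, l) = √(l² + n²)
K(-4/4 - 5/(-1), F(h - 1*(-4)))² = (√(1² + (-4/4 - 5/(-1))²))² = (√(1 + (-4*¼ - 5*(-1))²))² = (√(1 + (-1 + 5)²))² = (√(1 + 4²))² = (√(1 + 16))² = (√17)² = 17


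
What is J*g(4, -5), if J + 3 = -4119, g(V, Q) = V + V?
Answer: -32976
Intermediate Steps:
g(V, Q) = 2*V
J = -4122 (J = -3 - 4119 = -4122)
J*g(4, -5) = -8244*4 = -4122*8 = -32976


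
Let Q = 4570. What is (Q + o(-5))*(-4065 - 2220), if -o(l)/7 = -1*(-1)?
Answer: -28678455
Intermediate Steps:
o(l) = -7 (o(l) = -(-7)*(-1) = -7*1 = -7)
(Q + o(-5))*(-4065 - 2220) = (4570 - 7)*(-4065 - 2220) = 4563*(-6285) = -28678455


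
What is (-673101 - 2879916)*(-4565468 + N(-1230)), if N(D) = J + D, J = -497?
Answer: 16227321477315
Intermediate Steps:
N(D) = -497 + D
(-673101 - 2879916)*(-4565468 + N(-1230)) = (-673101 - 2879916)*(-4565468 + (-497 - 1230)) = -3553017*(-4565468 - 1727) = -3553017*(-4567195) = 16227321477315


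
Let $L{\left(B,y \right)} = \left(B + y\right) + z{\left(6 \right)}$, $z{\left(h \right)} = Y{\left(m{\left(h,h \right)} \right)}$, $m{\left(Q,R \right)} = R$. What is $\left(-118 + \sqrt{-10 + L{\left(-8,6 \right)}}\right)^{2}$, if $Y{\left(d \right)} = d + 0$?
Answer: $\left(118 - i \sqrt{6}\right)^{2} \approx 13918.0 - 578.08 i$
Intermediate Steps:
$Y{\left(d \right)} = d$
$z{\left(h \right)} = h$
$L{\left(B,y \right)} = 6 + B + y$ ($L{\left(B,y \right)} = \left(B + y\right) + 6 = 6 + B + y$)
$\left(-118 + \sqrt{-10 + L{\left(-8,6 \right)}}\right)^{2} = \left(-118 + \sqrt{-10 + \left(6 - 8 + 6\right)}\right)^{2} = \left(-118 + \sqrt{-10 + 4}\right)^{2} = \left(-118 + \sqrt{-6}\right)^{2} = \left(-118 + i \sqrt{6}\right)^{2}$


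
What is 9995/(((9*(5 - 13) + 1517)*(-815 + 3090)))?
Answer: 1999/657475 ≈ 0.0030404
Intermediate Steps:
9995/(((9*(5 - 13) + 1517)*(-815 + 3090))) = 9995/(((9*(-8) + 1517)*2275)) = 9995/(((-72 + 1517)*2275)) = 9995/((1445*2275)) = 9995/3287375 = 9995*(1/3287375) = 1999/657475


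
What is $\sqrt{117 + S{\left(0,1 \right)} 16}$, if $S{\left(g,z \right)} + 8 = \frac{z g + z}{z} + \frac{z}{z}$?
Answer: $\sqrt{21} \approx 4.5826$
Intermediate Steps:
$S{\left(g,z \right)} = -7 + \frac{z + g z}{z}$ ($S{\left(g,z \right)} = -8 + \left(\frac{z g + z}{z} + \frac{z}{z}\right) = -8 + \left(\frac{g z + z}{z} + 1\right) = -8 + \left(\frac{z + g z}{z} + 1\right) = -8 + \left(1 + \frac{z + g z}{z}\right) = -7 + \frac{z + g z}{z}$)
$\sqrt{117 + S{\left(0,1 \right)} 16} = \sqrt{117 + \left(-6 + 0\right) 16} = \sqrt{117 - 96} = \sqrt{21}$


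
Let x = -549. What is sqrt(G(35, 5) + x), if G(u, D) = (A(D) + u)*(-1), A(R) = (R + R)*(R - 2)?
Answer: I*sqrt(614) ≈ 24.779*I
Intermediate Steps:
A(R) = 2*R*(-2 + R) (A(R) = (2*R)*(-2 + R) = 2*R*(-2 + R))
G(u, D) = -u - 2*D*(-2 + D) (G(u, D) = (2*D*(-2 + D) + u)*(-1) = (u + 2*D*(-2 + D))*(-1) = -u - 2*D*(-2 + D))
sqrt(G(35, 5) + x) = sqrt((-1*35 - 2*5*(-2 + 5)) - 549) = sqrt((-35 - 2*5*3) - 549) = sqrt((-35 - 30) - 549) = sqrt(-65 - 549) = sqrt(-614) = I*sqrt(614)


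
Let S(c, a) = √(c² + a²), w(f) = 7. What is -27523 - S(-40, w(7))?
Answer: -27523 - √1649 ≈ -27564.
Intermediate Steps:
S(c, a) = √(a² + c²)
-27523 - S(-40, w(7)) = -27523 - √(7² + (-40)²) = -27523 - √(49 + 1600) = -27523 - √1649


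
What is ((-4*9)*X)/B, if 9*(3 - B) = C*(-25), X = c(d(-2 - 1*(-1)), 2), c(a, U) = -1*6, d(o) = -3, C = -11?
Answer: -243/31 ≈ -7.8387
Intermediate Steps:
c(a, U) = -6
X = -6
B = -248/9 (B = 3 - (-11)*(-25)/9 = 3 - ⅑*275 = 3 - 275/9 = -248/9 ≈ -27.556)
((-4*9)*X)/B = (-4*9*(-6))/(-248/9) = -36*(-6)*(-9/248) = 216*(-9/248) = -243/31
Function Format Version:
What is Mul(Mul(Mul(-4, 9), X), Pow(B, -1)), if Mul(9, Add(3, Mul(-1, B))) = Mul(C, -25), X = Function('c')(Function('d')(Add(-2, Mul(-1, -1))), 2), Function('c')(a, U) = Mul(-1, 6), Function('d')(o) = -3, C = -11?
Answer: Rational(-243, 31) ≈ -7.8387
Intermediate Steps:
Function('c')(a, U) = -6
X = -6
B = Rational(-248, 9) (B = Add(3, Mul(Rational(-1, 9), Mul(-11, -25))) = Add(3, Mul(Rational(-1, 9), 275)) = Add(3, Rational(-275, 9)) = Rational(-248, 9) ≈ -27.556)
Mul(Mul(Mul(-4, 9), X), Pow(B, -1)) = Mul(Mul(Mul(-4, 9), -6), Pow(Rational(-248, 9), -1)) = Mul(Mul(-36, -6), Rational(-9, 248)) = Mul(216, Rational(-9, 248)) = Rational(-243, 31)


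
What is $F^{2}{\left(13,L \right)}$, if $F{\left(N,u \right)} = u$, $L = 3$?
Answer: $9$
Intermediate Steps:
$F^{2}{\left(13,L \right)} = 3^{2} = 9$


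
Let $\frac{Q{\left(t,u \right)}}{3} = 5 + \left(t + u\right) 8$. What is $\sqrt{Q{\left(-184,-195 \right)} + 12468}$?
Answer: $\sqrt{3387} \approx 58.198$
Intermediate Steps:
$Q{\left(t,u \right)} = 15 + 24 t + 24 u$ ($Q{\left(t,u \right)} = 3 \left(5 + \left(t + u\right) 8\right) = 3 \left(5 + \left(8 t + 8 u\right)\right) = 3 \left(5 + 8 t + 8 u\right) = 15 + 24 t + 24 u$)
$\sqrt{Q{\left(-184,-195 \right)} + 12468} = \sqrt{\left(15 + 24 \left(-184\right) + 24 \left(-195\right)\right) + 12468} = \sqrt{\left(15 - 4416 - 4680\right) + 12468} = \sqrt{-9081 + 12468} = \sqrt{3387}$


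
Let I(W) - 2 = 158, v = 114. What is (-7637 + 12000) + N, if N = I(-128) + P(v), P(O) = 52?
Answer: 4575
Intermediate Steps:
I(W) = 160 (I(W) = 2 + 158 = 160)
N = 212 (N = 160 + 52 = 212)
(-7637 + 12000) + N = (-7637 + 12000) + 212 = 4363 + 212 = 4575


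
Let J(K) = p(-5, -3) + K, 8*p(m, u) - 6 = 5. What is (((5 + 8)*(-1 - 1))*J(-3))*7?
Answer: 1183/4 ≈ 295.75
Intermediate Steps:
p(m, u) = 11/8 (p(m, u) = ¾ + (⅛)*5 = ¾ + 5/8 = 11/8)
J(K) = 11/8 + K
(((5 + 8)*(-1 - 1))*J(-3))*7 = (((5 + 8)*(-1 - 1))*(11/8 - 3))*7 = ((13*(-2))*(-13/8))*7 = -26*(-13/8)*7 = (169/4)*7 = 1183/4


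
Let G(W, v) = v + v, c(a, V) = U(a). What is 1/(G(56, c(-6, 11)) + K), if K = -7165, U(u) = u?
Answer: -1/7177 ≈ -0.00013933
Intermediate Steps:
c(a, V) = a
G(W, v) = 2*v
1/(G(56, c(-6, 11)) + K) = 1/(2*(-6) - 7165) = 1/(-12 - 7165) = 1/(-7177) = -1/7177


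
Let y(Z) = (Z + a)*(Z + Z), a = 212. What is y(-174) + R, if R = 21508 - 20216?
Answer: -11932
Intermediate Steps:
y(Z) = 2*Z*(212 + Z) (y(Z) = (Z + 212)*(Z + Z) = (212 + Z)*(2*Z) = 2*Z*(212 + Z))
R = 1292
y(-174) + R = 2*(-174)*(212 - 174) + 1292 = 2*(-174)*38 + 1292 = -13224 + 1292 = -11932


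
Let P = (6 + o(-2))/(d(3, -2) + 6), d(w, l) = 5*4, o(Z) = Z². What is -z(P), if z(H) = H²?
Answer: -25/169 ≈ -0.14793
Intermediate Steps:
d(w, l) = 20
P = 5/13 (P = (6 + (-2)²)/(20 + 6) = (6 + 4)/26 = (1/26)*10 = 5/13 ≈ 0.38462)
-z(P) = -(5/13)² = -1*25/169 = -25/169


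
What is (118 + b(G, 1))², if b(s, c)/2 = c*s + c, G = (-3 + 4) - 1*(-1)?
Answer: 15376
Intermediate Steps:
G = 2 (G = 1 + 1 = 2)
b(s, c) = 2*c + 2*c*s (b(s, c) = 2*(c*s + c) = 2*(c + c*s) = 2*c + 2*c*s)
(118 + b(G, 1))² = (118 + 2*1*(1 + 2))² = (118 + 2*1*3)² = (118 + 6)² = 124² = 15376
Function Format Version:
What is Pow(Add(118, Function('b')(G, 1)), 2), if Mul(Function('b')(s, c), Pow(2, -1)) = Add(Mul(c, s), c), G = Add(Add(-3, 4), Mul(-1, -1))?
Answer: 15376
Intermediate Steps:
G = 2 (G = Add(1, 1) = 2)
Function('b')(s, c) = Add(Mul(2, c), Mul(2, c, s)) (Function('b')(s, c) = Mul(2, Add(Mul(c, s), c)) = Mul(2, Add(c, Mul(c, s))) = Add(Mul(2, c), Mul(2, c, s)))
Pow(Add(118, Function('b')(G, 1)), 2) = Pow(Add(118, Mul(2, 1, Add(1, 2))), 2) = Pow(Add(118, Mul(2, 1, 3)), 2) = Pow(Add(118, 6), 2) = Pow(124, 2) = 15376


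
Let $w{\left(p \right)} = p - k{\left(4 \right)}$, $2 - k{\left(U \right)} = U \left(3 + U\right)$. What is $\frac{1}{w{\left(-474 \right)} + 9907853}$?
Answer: $\frac{1}{9907405} \approx 1.0093 \cdot 10^{-7}$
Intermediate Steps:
$k{\left(U \right)} = 2 - U \left(3 + U\right)$
$w{\left(p \right)} = 26 + p$ ($w{\left(p \right)} = p - \left(2 - 4^{2} - 12\right) = p - \left(2 - 16 - 12\right) = p - -26 = p + 26 = 26 + p$)
$\frac{1}{w{\left(-474 \right)} + 9907853} = \frac{1}{\left(26 - 474\right) + 9907853} = \frac{1}{-448 + 9907853} = \frac{1}{9907405}$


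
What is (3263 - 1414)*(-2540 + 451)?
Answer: -3862561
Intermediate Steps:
(3263 - 1414)*(-2540 + 451) = 1849*(-2089) = -3862561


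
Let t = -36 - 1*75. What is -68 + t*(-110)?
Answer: 12142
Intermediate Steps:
t = -111 (t = -36 - 75 = -111)
-68 + t*(-110) = -68 - 111*(-110) = -68 + 12210 = 12142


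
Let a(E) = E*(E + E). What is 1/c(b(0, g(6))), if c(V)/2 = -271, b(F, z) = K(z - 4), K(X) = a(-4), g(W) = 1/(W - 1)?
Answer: -1/542 ≈ -0.0018450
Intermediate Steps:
g(W) = 1/(-1 + W)
a(E) = 2*E² (a(E) = E*(2*E) = 2*E²)
K(X) = 32 (K(X) = 2*(-4)² = 2*16 = 32)
b(F, z) = 32
c(V) = -542 (c(V) = 2*(-271) = -542)
1/c(b(0, g(6))) = 1/(-542) = -1/542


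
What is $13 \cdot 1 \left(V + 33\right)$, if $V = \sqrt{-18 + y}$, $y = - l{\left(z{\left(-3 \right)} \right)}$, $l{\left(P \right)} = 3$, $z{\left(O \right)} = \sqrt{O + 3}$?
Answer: $429 + 13 i \sqrt{21} \approx 429.0 + 59.573 i$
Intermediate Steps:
$z{\left(O \right)} = \sqrt{3 + O}$
$y = -3$ ($y = \left(-1\right) 3 = -3$)
$V = i \sqrt{21}$ ($V = \sqrt{-18 - 3} = \sqrt{-21} = i \sqrt{21} \approx 4.5826 i$)
$13 \cdot 1 \left(V + 33\right) = 13 \cdot 1 \left(i \sqrt{21} + 33\right) = 13 \left(33 + i \sqrt{21}\right) = 429 + 13 i \sqrt{21}$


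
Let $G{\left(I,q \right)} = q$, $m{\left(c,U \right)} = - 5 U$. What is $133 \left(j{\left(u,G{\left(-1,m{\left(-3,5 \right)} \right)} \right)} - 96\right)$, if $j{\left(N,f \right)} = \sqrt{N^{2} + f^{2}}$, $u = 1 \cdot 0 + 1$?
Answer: $-12768 + 133 \sqrt{626} \approx -9440.3$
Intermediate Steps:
$u = 1$ ($u = 0 + 1 = 1$)
$133 \left(j{\left(u,G{\left(-1,m{\left(-3,5 \right)} \right)} \right)} - 96\right) = 133 \left(\sqrt{1^{2} + \left(\left(-5\right) 5\right)^{2}} - 96\right) = 133 \left(\sqrt{1 + \left(-25\right)^{2}} - 96\right) = 133 \left(\sqrt{1 + 625} - 96\right) = 133 \left(\sqrt{626} - 96\right) = 133 \left(-96 + \sqrt{626}\right) = -12768 + 133 \sqrt{626}$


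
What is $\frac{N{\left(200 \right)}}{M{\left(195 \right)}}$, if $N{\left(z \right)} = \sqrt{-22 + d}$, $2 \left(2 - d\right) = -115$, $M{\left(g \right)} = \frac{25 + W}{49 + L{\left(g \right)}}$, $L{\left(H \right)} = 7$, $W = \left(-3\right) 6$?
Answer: $20 \sqrt{6} \approx 48.99$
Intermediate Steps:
$W = -18$
$M{\left(g \right)} = \frac{1}{8}$ ($M{\left(g \right)} = \frac{25 - 18}{49 + 7} = \frac{7}{56} = 7 \cdot \frac{1}{56} = \frac{1}{8}$)
$d = \frac{119}{2}$ ($d = 2 - - \frac{115}{2} = 2 + \frac{115}{2} = \frac{119}{2} \approx 59.5$)
$N{\left(z \right)} = \frac{5 \sqrt{6}}{2}$ ($N{\left(z \right)} = \sqrt{-22 + \frac{119}{2}} = \sqrt{\frac{75}{2}} = \frac{5 \sqrt{6}}{2}$)
$\frac{N{\left(200 \right)}}{M{\left(195 \right)}} = \frac{5 \sqrt{6}}{2} \frac{1}{\frac{1}{8}} = \frac{5 \sqrt{6}}{2} \cdot 8 = 20 \sqrt{6}$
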